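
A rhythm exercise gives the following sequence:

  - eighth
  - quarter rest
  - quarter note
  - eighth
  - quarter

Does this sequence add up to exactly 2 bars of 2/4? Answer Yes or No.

Yes

One bar of 2/4 = 4 eighth notes, so 2 bars = 8.
In eighth notes: eighth = 1; quarter rest = 2; quarter note = 2; eighth = 1; quarter = 2.
Sum: 1 + 2 + 2 + 1 + 2 = 8.
8 equals 8, so the answer is Yes.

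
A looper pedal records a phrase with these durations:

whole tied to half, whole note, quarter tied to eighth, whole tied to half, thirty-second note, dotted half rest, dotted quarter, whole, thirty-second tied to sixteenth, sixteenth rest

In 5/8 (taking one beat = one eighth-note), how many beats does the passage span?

One eighth-note beat = 4 thirty-second notes.
Express everything in thirty-second notes: whole tied to half (whole + half) = 48; whole note = 32; quarter tied to eighth (quarter + eighth) = 12; whole tied to half (whole + half) = 48; thirty-second note = 1; dotted half rest = 24; dotted quarter = 12; whole = 32; thirty-second tied to sixteenth (thirty-second + sixteenth) = 3; sixteenth rest = 2.
Sum: 48 + 32 + 12 + 48 + 1 + 24 + 12 + 32 + 3 + 2 = 214.
214 ÷ 4 = 53.5 beats.

53.5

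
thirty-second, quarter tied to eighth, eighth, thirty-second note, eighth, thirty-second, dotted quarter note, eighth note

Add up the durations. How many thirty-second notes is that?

Express everything in thirty-second notes: thirty-second = 1; quarter tied to eighth (quarter + eighth) = 12; eighth = 4; thirty-second note = 1; eighth = 4; thirty-second = 1; dotted quarter note = 12; eighth note = 4.
Sum: 1 + 12 + 4 + 1 + 4 + 1 + 12 + 4 = 39 thirty-second notes.

39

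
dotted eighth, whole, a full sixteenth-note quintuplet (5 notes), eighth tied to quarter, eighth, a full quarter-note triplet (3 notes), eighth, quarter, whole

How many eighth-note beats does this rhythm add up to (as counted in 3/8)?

30.5

One eighth-note beat = 2 sixteenth notes.
Convert each value to sixteenth notes: dotted eighth = 3; whole = 16; a full sixteenth-note quintuplet (5 notes) (five quintuplet sixteenths span one quarter) = 4; eighth tied to quarter (eighth + quarter) = 6; eighth = 2; a full quarter-note triplet (3 notes) (three triplet quarters span one half) = 8; eighth = 2; quarter = 4; whole = 16.
Total: 3 + 16 + 4 + 6 + 2 + 8 + 2 + 4 + 16 = 61.
61 ÷ 2 = 30.5 beats.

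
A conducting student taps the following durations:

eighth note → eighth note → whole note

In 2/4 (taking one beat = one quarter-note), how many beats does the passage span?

One quarter-note beat = 2 eighth notes.
Express everything in eighth notes: eighth note = 1; eighth note = 1; whole note = 8.
Sum: 1 + 1 + 8 = 10.
10 ÷ 2 = 5 beats.

5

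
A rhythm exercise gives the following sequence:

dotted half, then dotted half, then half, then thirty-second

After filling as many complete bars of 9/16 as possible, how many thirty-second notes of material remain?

One bar of 9/16 = 18 thirty-second notes.
Express everything in thirty-second notes: dotted half = 24; dotted half = 24; half = 16; thirty-second = 1.
Adding: 24 + 24 + 16 + 1 = 65.
65 ÷ 18 = 3 complete bars with 11 thirty-second notes remaining.

11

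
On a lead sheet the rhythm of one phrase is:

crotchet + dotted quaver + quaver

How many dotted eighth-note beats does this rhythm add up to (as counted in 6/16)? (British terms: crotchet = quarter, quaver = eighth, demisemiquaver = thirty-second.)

3

One dotted eighth-note beat = 3 sixteenth notes.
In sixteenth notes: crotchet = 4; dotted quaver = 3; quaver = 2.
Sum: 4 + 3 + 2 = 9.
9 ÷ 3 = 3 beats.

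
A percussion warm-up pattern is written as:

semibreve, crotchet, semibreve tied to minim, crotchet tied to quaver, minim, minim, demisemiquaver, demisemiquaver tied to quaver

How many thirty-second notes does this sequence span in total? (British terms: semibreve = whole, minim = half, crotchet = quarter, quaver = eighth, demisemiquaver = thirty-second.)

Working in thirty-second notes: semibreve = 32; crotchet = 8; semibreve tied to minim (semibreve + minim) = 48; crotchet tied to quaver (crotchet + quaver) = 12; minim = 16; minim = 16; demisemiquaver = 1; demisemiquaver tied to quaver (demisemiquaver + quaver) = 5.
Total: 32 + 8 + 48 + 12 + 16 + 16 + 1 + 5 = 138 thirty-second notes.

138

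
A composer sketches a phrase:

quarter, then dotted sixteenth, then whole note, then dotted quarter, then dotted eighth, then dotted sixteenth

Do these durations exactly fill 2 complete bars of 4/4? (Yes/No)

One bar of 4/4 = 32 thirty-second notes, so 2 bars = 64.
Working in thirty-second notes: quarter = 8; dotted sixteenth = 3; whole note = 32; dotted quarter = 12; dotted eighth = 6; dotted sixteenth = 3.
Total: 8 + 3 + 32 + 12 + 6 + 3 = 64.
64 equals 64, so the answer is Yes.

Yes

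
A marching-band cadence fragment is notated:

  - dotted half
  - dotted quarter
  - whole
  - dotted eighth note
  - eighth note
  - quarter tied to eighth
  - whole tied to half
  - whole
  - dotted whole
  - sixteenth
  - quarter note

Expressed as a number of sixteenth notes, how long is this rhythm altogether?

114

Convert each value to sixteenth notes: dotted half = 12; dotted quarter = 6; whole = 16; dotted eighth note = 3; eighth note = 2; quarter tied to eighth (quarter + eighth) = 6; whole tied to half (whole + half) = 24; whole = 16; dotted whole = 24; sixteenth = 1; quarter note = 4.
Altogether 12 + 6 + 16 + 3 + 2 + 6 + 24 + 16 + 24 + 1 + 4 = 114 sixteenth notes.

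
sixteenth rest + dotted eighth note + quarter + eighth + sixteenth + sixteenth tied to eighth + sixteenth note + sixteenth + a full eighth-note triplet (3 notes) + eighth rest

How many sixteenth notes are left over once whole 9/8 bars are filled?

4

One bar of 9/8 = 18 sixteenth notes.
Express everything in sixteenth notes: sixteenth rest = 1; dotted eighth note = 3; quarter = 4; eighth = 2; sixteenth = 1; sixteenth tied to eighth (sixteenth + eighth) = 3; sixteenth note = 1; sixteenth = 1; a full eighth-note triplet (3 notes) (three triplet eighths span one quarter) = 4; eighth rest = 2.
Sum: 1 + 3 + 4 + 2 + 1 + 3 + 1 + 1 + 4 + 2 = 22.
22 ÷ 18 = 1 complete bar with 4 sixteenth notes remaining.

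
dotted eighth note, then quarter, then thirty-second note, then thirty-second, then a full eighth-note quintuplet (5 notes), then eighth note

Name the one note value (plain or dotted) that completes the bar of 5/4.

eighth note

The bar of 5/4 = 40 thirty-second notes.
Each duration in thirty-second notes: dotted eighth note = 6; quarter = 8; thirty-second note = 1; thirty-second = 1; a full eighth-note quintuplet (5 notes) (five quintuplet eighths span one half) = 16; eighth note = 4.
Total: 6 + 8 + 1 + 1 + 16 + 4 = 36.
Remaining: 40 − 36 = 4 thirty-second notes, which is a eighth note.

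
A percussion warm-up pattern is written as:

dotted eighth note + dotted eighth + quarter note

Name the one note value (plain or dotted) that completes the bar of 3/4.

eighth note

The bar of 3/4 = 12 sixteenth notes.
Working in sixteenth notes: dotted eighth note = 3; dotted eighth = 3; quarter note = 4.
Total: 3 + 3 + 4 = 10.
Remaining: 12 − 10 = 2 sixteenth notes, which is a eighth note.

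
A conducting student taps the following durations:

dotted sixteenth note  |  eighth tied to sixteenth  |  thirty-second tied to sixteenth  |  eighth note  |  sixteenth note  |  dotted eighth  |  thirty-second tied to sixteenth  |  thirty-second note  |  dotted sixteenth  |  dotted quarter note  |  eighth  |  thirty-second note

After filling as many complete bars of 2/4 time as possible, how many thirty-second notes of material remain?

0

One bar of 2/4 = 16 thirty-second notes.
Express everything in thirty-second notes: dotted sixteenth note = 3; eighth tied to sixteenth (eighth + sixteenth) = 6; thirty-second tied to sixteenth (thirty-second + sixteenth) = 3; eighth note = 4; sixteenth note = 2; dotted eighth = 6; thirty-second tied to sixteenth (thirty-second + sixteenth) = 3; thirty-second note = 1; dotted sixteenth = 3; dotted quarter note = 12; eighth = 4; thirty-second note = 1.
Total: 3 + 6 + 3 + 4 + 2 + 6 + 3 + 1 + 3 + 12 + 4 + 1 = 48.
48 ÷ 16 = 3 complete bars with 0 thirty-second notes remaining.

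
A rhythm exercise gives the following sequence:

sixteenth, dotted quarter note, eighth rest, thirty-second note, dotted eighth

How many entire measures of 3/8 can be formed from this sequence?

One bar of 3/8 = 12 thirty-second notes.
Working in thirty-second notes: sixteenth = 2; dotted quarter note = 12; eighth rest = 4; thirty-second note = 1; dotted eighth = 6.
Sum: 2 + 12 + 4 + 1 + 6 = 25.
25 ÷ 12 = 2 complete bars with 1 left over.

2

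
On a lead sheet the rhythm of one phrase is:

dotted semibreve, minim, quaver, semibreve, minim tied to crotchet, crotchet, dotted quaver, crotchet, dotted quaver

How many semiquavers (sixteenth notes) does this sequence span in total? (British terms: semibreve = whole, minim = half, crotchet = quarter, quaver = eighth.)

Working in sixteenth notes: dotted semibreve = 24; minim = 8; quaver = 2; semibreve = 16; minim tied to crotchet (minim + crotchet) = 12; crotchet = 4; dotted quaver = 3; crotchet = 4; dotted quaver = 3.
Altogether 24 + 8 + 2 + 16 + 12 + 4 + 3 + 4 + 3 = 76 sixteenth notes.

76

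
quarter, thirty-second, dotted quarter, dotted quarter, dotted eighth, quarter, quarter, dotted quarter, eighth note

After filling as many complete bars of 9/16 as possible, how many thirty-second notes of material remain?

17

One bar of 9/16 = 18 thirty-second notes.
In thirty-second notes: quarter = 8; thirty-second = 1; dotted quarter = 12; dotted quarter = 12; dotted eighth = 6; quarter = 8; quarter = 8; dotted quarter = 12; eighth note = 4.
Sum: 8 + 1 + 12 + 12 + 6 + 8 + 8 + 12 + 4 = 71.
71 ÷ 18 = 3 complete bars with 17 thirty-second notes remaining.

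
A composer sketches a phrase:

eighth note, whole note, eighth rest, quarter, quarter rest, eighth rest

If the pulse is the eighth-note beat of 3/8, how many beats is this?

15

One eighth-note beat = 2 sixteenth notes.
Express everything in sixteenth notes: eighth note = 2; whole note = 16; eighth rest = 2; quarter = 4; quarter rest = 4; eighth rest = 2.
Total: 2 + 16 + 2 + 4 + 4 + 2 = 30.
30 ÷ 2 = 15 beats.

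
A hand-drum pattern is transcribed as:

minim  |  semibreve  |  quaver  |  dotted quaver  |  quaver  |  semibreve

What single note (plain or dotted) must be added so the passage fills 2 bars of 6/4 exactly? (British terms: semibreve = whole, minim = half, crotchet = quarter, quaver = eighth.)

2 bars of 6/4 = 48 sixteenth notes.
Convert each value to sixteenth notes: minim = 8; semibreve = 16; quaver = 2; dotted quaver = 3; quaver = 2; semibreve = 16.
Total: 8 + 16 + 2 + 3 + 2 + 16 = 47.
Remaining: 48 − 47 = 1 sixteenth note, which is a sixteenth note.

sixteenth note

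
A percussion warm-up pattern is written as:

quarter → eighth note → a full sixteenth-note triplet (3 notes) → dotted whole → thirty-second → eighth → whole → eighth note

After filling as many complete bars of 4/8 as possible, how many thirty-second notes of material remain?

9

One bar of 4/8 = 16 thirty-second notes.
Convert each value to thirty-second notes: quarter = 8; eighth note = 4; a full sixteenth-note triplet (3 notes) (three triplet sixteenths span one eighth) = 4; dotted whole = 48; thirty-second = 1; eighth = 4; whole = 32; eighth note = 4.
Total: 8 + 4 + 4 + 48 + 1 + 4 + 32 + 4 = 105.
105 ÷ 16 = 6 complete bars with 9 thirty-second notes remaining.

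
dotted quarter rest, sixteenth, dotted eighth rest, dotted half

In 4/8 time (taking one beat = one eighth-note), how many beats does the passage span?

11

One eighth-note beat = 2 sixteenth notes.
Express everything in sixteenth notes: dotted quarter rest = 6; sixteenth = 1; dotted eighth rest = 3; dotted half = 12.
Adding: 6 + 1 + 3 + 12 = 22.
22 ÷ 2 = 11 beats.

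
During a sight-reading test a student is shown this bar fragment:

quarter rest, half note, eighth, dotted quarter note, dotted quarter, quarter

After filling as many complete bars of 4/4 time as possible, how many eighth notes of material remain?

One bar of 4/4 = 8 eighth notes.
In eighth notes: quarter rest = 2; half note = 4; eighth = 1; dotted quarter note = 3; dotted quarter = 3; quarter = 2.
Adding: 2 + 4 + 1 + 3 + 3 + 2 = 15.
15 ÷ 8 = 1 complete bar with 7 eighth notes remaining.

7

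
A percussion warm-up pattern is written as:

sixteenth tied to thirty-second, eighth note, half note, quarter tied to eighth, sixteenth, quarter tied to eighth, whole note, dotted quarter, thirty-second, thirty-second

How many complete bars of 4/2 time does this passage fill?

1

One bar of 4/2 = 64 thirty-second notes.
Each duration in thirty-second notes: sixteenth tied to thirty-second (sixteenth + thirty-second) = 3; eighth note = 4; half note = 16; quarter tied to eighth (quarter + eighth) = 12; sixteenth = 2; quarter tied to eighth (quarter + eighth) = 12; whole note = 32; dotted quarter = 12; thirty-second = 1; thirty-second = 1.
Adding: 3 + 4 + 16 + 12 + 2 + 12 + 32 + 12 + 1 + 1 = 95.
95 ÷ 64 = 1 complete bar with 31 left over.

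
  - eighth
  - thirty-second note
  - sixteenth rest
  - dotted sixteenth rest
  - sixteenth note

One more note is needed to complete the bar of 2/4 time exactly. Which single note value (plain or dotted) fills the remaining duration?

eighth note

The bar of 2/4 = 16 thirty-second notes.
Each duration in thirty-second notes: eighth = 4; thirty-second note = 1; sixteenth rest = 2; dotted sixteenth rest = 3; sixteenth note = 2.
Altogether 4 + 1 + 2 + 3 + 2 = 12.
Remaining: 16 − 12 = 4 thirty-second notes, which is a eighth note.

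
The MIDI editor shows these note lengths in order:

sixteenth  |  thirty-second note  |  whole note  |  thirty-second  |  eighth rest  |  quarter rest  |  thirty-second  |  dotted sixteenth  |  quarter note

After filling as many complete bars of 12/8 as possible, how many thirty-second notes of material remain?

12

One bar of 12/8 = 48 thirty-second notes.
Each duration in thirty-second notes: sixteenth = 2; thirty-second note = 1; whole note = 32; thirty-second = 1; eighth rest = 4; quarter rest = 8; thirty-second = 1; dotted sixteenth = 3; quarter note = 8.
Altogether 2 + 1 + 32 + 1 + 4 + 8 + 1 + 3 + 8 = 60.
60 ÷ 48 = 1 complete bar with 12 thirty-second notes remaining.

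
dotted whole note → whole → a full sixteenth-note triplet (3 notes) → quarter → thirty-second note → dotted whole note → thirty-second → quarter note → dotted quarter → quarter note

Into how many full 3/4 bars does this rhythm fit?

One bar of 3/4 = 24 thirty-second notes.
Express everything in thirty-second notes: dotted whole note = 48; whole = 32; a full sixteenth-note triplet (3 notes) (three triplet sixteenths span one eighth) = 4; quarter = 8; thirty-second note = 1; dotted whole note = 48; thirty-second = 1; quarter note = 8; dotted quarter = 12; quarter note = 8.
Total: 48 + 32 + 4 + 8 + 1 + 48 + 1 + 8 + 12 + 8 = 170.
170 ÷ 24 = 7 complete bars with 2 left over.

7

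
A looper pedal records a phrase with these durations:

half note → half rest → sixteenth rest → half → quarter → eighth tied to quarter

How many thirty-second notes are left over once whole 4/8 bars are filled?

6

One bar of 4/8 = 8 sixteenth notes.
Each duration in sixteenth notes: half note = 8; half rest = 8; sixteenth rest = 1; half = 8; quarter = 4; eighth tied to quarter (eighth + quarter) = 6.
Adding: 8 + 8 + 1 + 8 + 4 + 6 = 35.
35 ÷ 8 = 4 complete bars with 3 sixteenth notes remaining = 6 thirty-second notes.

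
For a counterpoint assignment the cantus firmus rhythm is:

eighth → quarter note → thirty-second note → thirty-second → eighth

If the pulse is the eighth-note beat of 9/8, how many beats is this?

One eighth-note beat = 4 thirty-second notes.
Working in thirty-second notes: eighth = 4; quarter note = 8; thirty-second note = 1; thirty-second = 1; eighth = 4.
Altogether 4 + 8 + 1 + 1 + 4 = 18.
18 ÷ 4 = 4.5 beats.

4.5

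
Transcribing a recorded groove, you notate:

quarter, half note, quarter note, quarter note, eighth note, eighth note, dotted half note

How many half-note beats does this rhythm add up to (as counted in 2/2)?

One half-note beat = 4 eighth notes.
Working in eighth notes: quarter = 2; half note = 4; quarter note = 2; quarter note = 2; eighth note = 1; eighth note = 1; dotted half note = 6.
Altogether 2 + 4 + 2 + 2 + 1 + 1 + 6 = 18.
18 ÷ 4 = 4.5 beats.

4.5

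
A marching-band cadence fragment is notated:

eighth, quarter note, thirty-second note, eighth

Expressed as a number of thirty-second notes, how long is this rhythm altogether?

17

Convert each value to thirty-second notes: eighth = 4; quarter note = 8; thirty-second note = 1; eighth = 4.
Adding: 4 + 8 + 1 + 4 = 17 thirty-second notes.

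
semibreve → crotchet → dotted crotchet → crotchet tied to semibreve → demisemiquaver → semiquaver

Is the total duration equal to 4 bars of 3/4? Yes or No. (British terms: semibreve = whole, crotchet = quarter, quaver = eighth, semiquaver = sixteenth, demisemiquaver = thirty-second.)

No

One bar of 3/4 = 24 thirty-second notes, so 4 bars = 96.
Convert each value to thirty-second notes: semibreve = 32; crotchet = 8; dotted crotchet = 12; crotchet tied to semibreve (crotchet + semibreve) = 40; demisemiquaver = 1; semiquaver = 2.
Sum: 32 + 8 + 12 + 40 + 1 + 2 = 95.
95 falls short of 96, so the answer is No.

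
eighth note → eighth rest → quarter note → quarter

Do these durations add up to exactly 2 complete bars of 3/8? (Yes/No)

Yes

One bar of 3/8 = 3 eighth notes, so 2 bars = 6.
In eighth notes: eighth note = 1; eighth rest = 1; quarter note = 2; quarter = 2.
Altogether 1 + 1 + 2 + 2 = 6.
6 equals 6, so the answer is Yes.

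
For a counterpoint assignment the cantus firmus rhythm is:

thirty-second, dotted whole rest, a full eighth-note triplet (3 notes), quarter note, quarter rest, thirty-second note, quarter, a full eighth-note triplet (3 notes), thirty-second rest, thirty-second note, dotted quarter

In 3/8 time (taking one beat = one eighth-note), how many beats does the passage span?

One eighth-note beat = 4 thirty-second notes.
Working in thirty-second notes: thirty-second = 1; dotted whole rest = 48; a full eighth-note triplet (3 notes) (three triplet eighths span one quarter) = 8; quarter note = 8; quarter rest = 8; thirty-second note = 1; quarter = 8; a full eighth-note triplet (3 notes) (three triplet eighths span one quarter) = 8; thirty-second rest = 1; thirty-second note = 1; dotted quarter = 12.
Total: 1 + 48 + 8 + 8 + 8 + 1 + 8 + 8 + 1 + 1 + 12 = 104.
104 ÷ 4 = 26 beats.

26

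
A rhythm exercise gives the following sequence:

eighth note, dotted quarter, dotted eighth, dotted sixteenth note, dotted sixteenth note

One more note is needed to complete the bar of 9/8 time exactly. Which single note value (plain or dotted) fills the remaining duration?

The bar of 9/8 = 36 thirty-second notes.
Each duration in thirty-second notes: eighth note = 4; dotted quarter = 12; dotted eighth = 6; dotted sixteenth note = 3; dotted sixteenth note = 3.
Total: 4 + 12 + 6 + 3 + 3 = 28.
Remaining: 36 − 28 = 8 thirty-second notes, which is a quarter note.

quarter note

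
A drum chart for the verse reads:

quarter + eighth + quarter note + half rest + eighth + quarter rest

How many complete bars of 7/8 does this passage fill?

One bar of 7/8 = 7 eighth notes.
Working in eighth notes: quarter = 2; eighth = 1; quarter note = 2; half rest = 4; eighth = 1; quarter rest = 2.
Altogether 2 + 1 + 2 + 4 + 1 + 2 = 12.
12 ÷ 7 = 1 complete bar with 5 left over.

1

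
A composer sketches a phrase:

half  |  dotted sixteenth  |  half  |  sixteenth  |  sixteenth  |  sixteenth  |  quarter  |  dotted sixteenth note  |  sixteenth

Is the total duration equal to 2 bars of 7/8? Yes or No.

One bar of 7/8 = 28 thirty-second notes, so 2 bars = 56.
In thirty-second notes: half = 16; dotted sixteenth = 3; half = 16; sixteenth = 2; sixteenth = 2; sixteenth = 2; quarter = 8; dotted sixteenth note = 3; sixteenth = 2.
Altogether 16 + 3 + 16 + 2 + 2 + 2 + 8 + 3 + 2 = 54.
54 falls short of 56, so the answer is No.

No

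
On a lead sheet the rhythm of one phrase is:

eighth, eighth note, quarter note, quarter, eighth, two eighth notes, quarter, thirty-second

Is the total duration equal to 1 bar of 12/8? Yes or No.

No

One bar of 12/8 = 48 thirty-second notes.
Working in thirty-second notes: eighth = 4; eighth note = 4; quarter note = 8; quarter = 8; eighth = 4; eighth note = 4; eighth note = 4; quarter = 8; thirty-second = 1.
Adding: 4 + 4 + 8 + 8 + 4 + 4 + 4 + 8 + 1 = 45.
45 falls short of 48, so the answer is No.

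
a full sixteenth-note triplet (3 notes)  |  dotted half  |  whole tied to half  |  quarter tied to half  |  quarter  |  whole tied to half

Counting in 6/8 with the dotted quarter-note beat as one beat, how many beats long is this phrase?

13

One dotted quarter-note beat = 3 eighth notes.
Working in eighth notes: a full sixteenth-note triplet (3 notes) (three triplet sixteenths span one eighth) = 1; dotted half = 6; whole tied to half (whole + half) = 12; quarter tied to half (quarter + half) = 6; quarter = 2; whole tied to half (whole + half) = 12.
Sum: 1 + 6 + 12 + 6 + 2 + 12 = 39.
39 ÷ 3 = 13 beats.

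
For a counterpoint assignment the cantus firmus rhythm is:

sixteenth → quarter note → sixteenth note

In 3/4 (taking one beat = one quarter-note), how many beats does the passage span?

1.5

One quarter-note beat = 4 sixteenth notes.
Working in sixteenth notes: sixteenth = 1; quarter note = 4; sixteenth note = 1.
Total: 1 + 4 + 1 = 6.
6 ÷ 4 = 1.5 beats.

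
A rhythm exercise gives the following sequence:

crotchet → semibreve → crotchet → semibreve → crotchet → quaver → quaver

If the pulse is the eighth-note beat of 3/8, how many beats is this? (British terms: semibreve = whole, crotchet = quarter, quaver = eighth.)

One eighth-note beat = 2 sixteenth notes.
Working in sixteenth notes: crotchet = 4; semibreve = 16; crotchet = 4; semibreve = 16; crotchet = 4; quaver = 2; quaver = 2.
Adding: 4 + 16 + 4 + 16 + 4 + 2 + 2 = 48.
48 ÷ 2 = 24 beats.

24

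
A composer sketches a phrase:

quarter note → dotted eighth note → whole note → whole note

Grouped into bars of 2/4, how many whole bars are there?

4

One bar of 2/4 = 8 sixteenth notes.
Convert each value to sixteenth notes: quarter note = 4; dotted eighth note = 3; whole note = 16; whole note = 16.
Adding: 4 + 3 + 16 + 16 = 39.
39 ÷ 8 = 4 complete bars with 7 left over.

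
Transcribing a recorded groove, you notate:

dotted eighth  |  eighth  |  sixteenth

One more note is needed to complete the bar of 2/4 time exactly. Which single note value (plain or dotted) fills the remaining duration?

The bar of 2/4 = 8 sixteenth notes.
Express everything in sixteenth notes: dotted eighth = 3; eighth = 2; sixteenth = 1.
Adding: 3 + 2 + 1 = 6.
Remaining: 8 − 6 = 2 sixteenth notes, which is a eighth note.

eighth note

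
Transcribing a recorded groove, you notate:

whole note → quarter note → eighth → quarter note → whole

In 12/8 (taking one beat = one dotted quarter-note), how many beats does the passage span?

One dotted quarter-note beat = 3 eighth notes.
Convert each value to eighth notes: whole note = 8; quarter note = 2; eighth = 1; quarter note = 2; whole = 8.
Total: 8 + 2 + 1 + 2 + 8 = 21.
21 ÷ 3 = 7 beats.

7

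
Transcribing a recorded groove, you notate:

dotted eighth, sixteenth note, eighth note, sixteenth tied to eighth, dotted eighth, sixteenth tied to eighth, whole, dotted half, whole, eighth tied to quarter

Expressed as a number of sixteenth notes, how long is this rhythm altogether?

65

Each duration in sixteenth notes: dotted eighth = 3; sixteenth note = 1; eighth note = 2; sixteenth tied to eighth (sixteenth + eighth) = 3; dotted eighth = 3; sixteenth tied to eighth (sixteenth + eighth) = 3; whole = 16; dotted half = 12; whole = 16; eighth tied to quarter (eighth + quarter) = 6.
Altogether 3 + 1 + 2 + 3 + 3 + 3 + 16 + 12 + 16 + 6 = 65 sixteenth notes.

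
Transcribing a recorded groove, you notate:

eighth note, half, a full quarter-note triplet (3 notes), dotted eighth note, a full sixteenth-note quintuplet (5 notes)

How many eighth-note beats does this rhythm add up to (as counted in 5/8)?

One eighth-note beat = 2 sixteenth notes.
In sixteenth notes: eighth note = 2; half = 8; a full quarter-note triplet (3 notes) (three triplet quarters span one half) = 8; dotted eighth note = 3; a full sixteenth-note quintuplet (5 notes) (five quintuplet sixteenths span one quarter) = 4.
Total: 2 + 8 + 8 + 3 + 4 = 25.
25 ÷ 2 = 12.5 beats.

12.5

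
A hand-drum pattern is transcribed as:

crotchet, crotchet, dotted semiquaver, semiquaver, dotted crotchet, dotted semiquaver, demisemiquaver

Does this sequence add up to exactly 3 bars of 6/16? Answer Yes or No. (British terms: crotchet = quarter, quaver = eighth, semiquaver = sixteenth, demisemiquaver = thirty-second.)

One bar of 6/16 = 12 thirty-second notes, so 3 bars = 36.
Each duration in thirty-second notes: crotchet = 8; crotchet = 8; dotted semiquaver = 3; semiquaver = 2; dotted crotchet = 12; dotted semiquaver = 3; demisemiquaver = 1.
Adding: 8 + 8 + 3 + 2 + 12 + 3 + 1 = 37.
37 exceeds 36, so the answer is No.

No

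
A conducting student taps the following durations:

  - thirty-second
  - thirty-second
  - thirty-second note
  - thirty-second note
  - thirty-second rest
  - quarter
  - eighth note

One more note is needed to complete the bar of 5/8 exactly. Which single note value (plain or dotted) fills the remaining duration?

dotted sixteenth note

The bar of 5/8 = 20 thirty-second notes.
In thirty-second notes: thirty-second = 1; thirty-second = 1; thirty-second note = 1; thirty-second note = 1; thirty-second rest = 1; quarter = 8; eighth note = 4.
Sum: 1 + 1 + 1 + 1 + 1 + 8 + 4 = 17.
Remaining: 20 − 17 = 3 thirty-second notes, which is a dotted sixteenth note.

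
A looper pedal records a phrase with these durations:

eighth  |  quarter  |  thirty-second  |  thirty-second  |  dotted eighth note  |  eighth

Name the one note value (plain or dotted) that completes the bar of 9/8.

dotted quarter note

The bar of 9/8 = 36 thirty-second notes.
Working in thirty-second notes: eighth = 4; quarter = 8; thirty-second = 1; thirty-second = 1; dotted eighth note = 6; eighth = 4.
Altogether 4 + 8 + 1 + 1 + 6 + 4 = 24.
Remaining: 36 − 24 = 12 thirty-second notes, which is a dotted quarter note.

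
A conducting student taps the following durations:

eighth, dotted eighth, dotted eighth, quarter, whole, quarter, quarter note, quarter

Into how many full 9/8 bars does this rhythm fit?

One bar of 9/8 = 18 sixteenth notes.
Express everything in sixteenth notes: eighth = 2; dotted eighth = 3; dotted eighth = 3; quarter = 4; whole = 16; quarter = 4; quarter note = 4; quarter = 4.
Altogether 2 + 3 + 3 + 4 + 16 + 4 + 4 + 4 = 40.
40 ÷ 18 = 2 complete bars with 4 left over.

2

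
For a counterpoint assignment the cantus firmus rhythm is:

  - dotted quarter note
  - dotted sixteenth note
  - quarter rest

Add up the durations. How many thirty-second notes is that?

23

In thirty-second notes: dotted quarter note = 12; dotted sixteenth note = 3; quarter rest = 8.
Sum: 12 + 3 + 8 = 23 thirty-second notes.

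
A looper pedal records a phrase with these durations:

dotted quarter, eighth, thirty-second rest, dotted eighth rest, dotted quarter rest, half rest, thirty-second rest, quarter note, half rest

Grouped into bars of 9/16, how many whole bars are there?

One bar of 9/16 = 18 thirty-second notes.
Working in thirty-second notes: dotted quarter = 12; eighth = 4; thirty-second rest = 1; dotted eighth rest = 6; dotted quarter rest = 12; half rest = 16; thirty-second rest = 1; quarter note = 8; half rest = 16.
Total: 12 + 4 + 1 + 6 + 12 + 16 + 1 + 8 + 16 = 76.
76 ÷ 18 = 4 complete bars with 4 left over.

4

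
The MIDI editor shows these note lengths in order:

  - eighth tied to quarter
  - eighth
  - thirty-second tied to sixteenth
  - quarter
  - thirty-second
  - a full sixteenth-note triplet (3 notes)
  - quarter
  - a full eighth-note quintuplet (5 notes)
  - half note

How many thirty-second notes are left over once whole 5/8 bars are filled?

12

One bar of 5/8 = 20 thirty-second notes.
Working in thirty-second notes: eighth tied to quarter (eighth + quarter) = 12; eighth = 4; thirty-second tied to sixteenth (thirty-second + sixteenth) = 3; quarter = 8; thirty-second = 1; a full sixteenth-note triplet (3 notes) (three triplet sixteenths span one eighth) = 4; quarter = 8; a full eighth-note quintuplet (5 notes) (five quintuplet eighths span one half) = 16; half note = 16.
Altogether 12 + 4 + 3 + 8 + 1 + 4 + 8 + 16 + 16 = 72.
72 ÷ 20 = 3 complete bars with 12 thirty-second notes remaining.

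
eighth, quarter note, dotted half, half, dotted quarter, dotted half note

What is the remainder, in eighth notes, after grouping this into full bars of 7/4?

One bar of 7/4 = 14 eighth notes.
Each duration in eighth notes: eighth = 1; quarter note = 2; dotted half = 6; half = 4; dotted quarter = 3; dotted half note = 6.
Total: 1 + 2 + 6 + 4 + 3 + 6 = 22.
22 ÷ 14 = 1 complete bar with 8 eighth notes remaining.

8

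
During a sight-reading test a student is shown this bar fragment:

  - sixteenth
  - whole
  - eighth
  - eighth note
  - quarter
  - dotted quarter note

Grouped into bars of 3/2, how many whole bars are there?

One bar of 3/2 = 24 sixteenth notes.
Each duration in sixteenth notes: sixteenth = 1; whole = 16; eighth = 2; eighth note = 2; quarter = 4; dotted quarter note = 6.
Total: 1 + 16 + 2 + 2 + 4 + 6 = 31.
31 ÷ 24 = 1 complete bar with 7 left over.

1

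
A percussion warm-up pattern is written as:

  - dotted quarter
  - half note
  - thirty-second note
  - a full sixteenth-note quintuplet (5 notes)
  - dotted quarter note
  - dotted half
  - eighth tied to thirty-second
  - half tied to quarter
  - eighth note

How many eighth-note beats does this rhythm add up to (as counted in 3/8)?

26.5

One eighth-note beat = 4 thirty-second notes.
In thirty-second notes: dotted quarter = 12; half note = 16; thirty-second note = 1; a full sixteenth-note quintuplet (5 notes) (five quintuplet sixteenths span one quarter) = 8; dotted quarter note = 12; dotted half = 24; eighth tied to thirty-second (eighth + thirty-second) = 5; half tied to quarter (half + quarter) = 24; eighth note = 4.
Adding: 12 + 16 + 1 + 8 + 12 + 24 + 5 + 24 + 4 = 106.
106 ÷ 4 = 26.5 beats.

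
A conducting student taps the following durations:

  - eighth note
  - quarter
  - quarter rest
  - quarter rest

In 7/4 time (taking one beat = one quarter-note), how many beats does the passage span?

One quarter-note beat = 2 eighth notes.
Each duration in eighth notes: eighth note = 1; quarter = 2; quarter rest = 2; quarter rest = 2.
Total: 1 + 2 + 2 + 2 = 7.
7 ÷ 2 = 3.5 beats.

3.5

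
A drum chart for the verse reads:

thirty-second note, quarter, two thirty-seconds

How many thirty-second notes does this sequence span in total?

Convert each value to thirty-second notes: thirty-second note = 1; quarter = 8; thirty-second = 1; thirty-second = 1.
Sum: 1 + 8 + 1 + 1 = 11 thirty-second notes.

11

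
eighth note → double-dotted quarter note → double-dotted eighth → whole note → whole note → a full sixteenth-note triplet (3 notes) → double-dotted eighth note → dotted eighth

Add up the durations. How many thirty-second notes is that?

106

Express everything in thirty-second notes: eighth note = 4; double-dotted quarter note = 14; double-dotted eighth = 7; whole note = 32; whole note = 32; a full sixteenth-note triplet (3 notes) (three triplet sixteenths span one eighth) = 4; double-dotted eighth note = 7; dotted eighth = 6.
Adding: 4 + 14 + 7 + 32 + 32 + 4 + 7 + 6 = 106 thirty-second notes.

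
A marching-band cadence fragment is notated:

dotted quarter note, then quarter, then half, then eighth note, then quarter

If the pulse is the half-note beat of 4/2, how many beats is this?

3

One half-note beat = 4 eighth notes.
Express everything in eighth notes: dotted quarter note = 3; quarter = 2; half = 4; eighth note = 1; quarter = 2.
Adding: 3 + 2 + 4 + 1 + 2 = 12.
12 ÷ 4 = 3 beats.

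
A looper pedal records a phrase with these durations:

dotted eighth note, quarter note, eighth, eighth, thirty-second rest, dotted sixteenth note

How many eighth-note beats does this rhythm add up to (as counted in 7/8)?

One eighth-note beat = 4 thirty-second notes.
In thirty-second notes: dotted eighth note = 6; quarter note = 8; eighth = 4; eighth = 4; thirty-second rest = 1; dotted sixteenth note = 3.
Altogether 6 + 8 + 4 + 4 + 1 + 3 = 26.
26 ÷ 4 = 6.5 beats.

6.5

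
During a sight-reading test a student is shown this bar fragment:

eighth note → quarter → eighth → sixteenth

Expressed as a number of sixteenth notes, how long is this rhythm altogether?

Express everything in sixteenth notes: eighth note = 2; quarter = 4; eighth = 2; sixteenth = 1.
Altogether 2 + 4 + 2 + 1 = 9 sixteenth notes.

9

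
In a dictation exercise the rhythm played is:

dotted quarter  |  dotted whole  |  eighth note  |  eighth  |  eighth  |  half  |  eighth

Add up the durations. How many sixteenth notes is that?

Convert each value to sixteenth notes: dotted quarter = 6; dotted whole = 24; eighth note = 2; eighth = 2; eighth = 2; half = 8; eighth = 2.
Total: 6 + 24 + 2 + 2 + 2 + 8 + 2 = 46 sixteenth notes.

46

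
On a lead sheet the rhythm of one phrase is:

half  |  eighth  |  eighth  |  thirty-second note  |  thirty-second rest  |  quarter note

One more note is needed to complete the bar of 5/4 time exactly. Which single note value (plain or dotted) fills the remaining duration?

The bar of 5/4 = 40 thirty-second notes.
Working in thirty-second notes: half = 16; eighth = 4; eighth = 4; thirty-second note = 1; thirty-second rest = 1; quarter note = 8.
Sum: 16 + 4 + 4 + 1 + 1 + 8 = 34.
Remaining: 40 − 34 = 6 thirty-second notes, which is a dotted eighth note.

dotted eighth note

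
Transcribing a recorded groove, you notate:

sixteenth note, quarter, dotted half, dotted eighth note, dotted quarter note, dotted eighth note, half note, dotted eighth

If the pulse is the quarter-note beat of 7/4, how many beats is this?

10

One quarter-note beat = 4 sixteenth notes.
Express everything in sixteenth notes: sixteenth note = 1; quarter = 4; dotted half = 12; dotted eighth note = 3; dotted quarter note = 6; dotted eighth note = 3; half note = 8; dotted eighth = 3.
Sum: 1 + 4 + 12 + 3 + 6 + 3 + 8 + 3 = 40.
40 ÷ 4 = 10 beats.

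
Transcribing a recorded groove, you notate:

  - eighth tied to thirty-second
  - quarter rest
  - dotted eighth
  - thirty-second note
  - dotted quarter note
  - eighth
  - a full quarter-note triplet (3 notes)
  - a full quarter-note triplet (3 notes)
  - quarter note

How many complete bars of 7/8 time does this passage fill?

One bar of 7/8 = 28 thirty-second notes.
Working in thirty-second notes: eighth tied to thirty-second (eighth + thirty-second) = 5; quarter rest = 8; dotted eighth = 6; thirty-second note = 1; dotted quarter note = 12; eighth = 4; a full quarter-note triplet (3 notes) (three triplet quarters span one half) = 16; a full quarter-note triplet (3 notes) (three triplet quarters span one half) = 16; quarter note = 8.
Sum: 5 + 8 + 6 + 1 + 12 + 4 + 16 + 16 + 8 = 76.
76 ÷ 28 = 2 complete bars with 20 left over.

2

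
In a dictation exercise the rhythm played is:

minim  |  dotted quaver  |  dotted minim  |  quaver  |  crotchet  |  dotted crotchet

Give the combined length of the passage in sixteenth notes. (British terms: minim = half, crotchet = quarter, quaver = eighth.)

35

In sixteenth notes: minim = 8; dotted quaver = 3; dotted minim = 12; quaver = 2; crotchet = 4; dotted crotchet = 6.
Sum: 8 + 3 + 12 + 2 + 4 + 6 = 35 sixteenth notes.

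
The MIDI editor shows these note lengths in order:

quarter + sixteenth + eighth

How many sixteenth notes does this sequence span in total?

7

Each duration in sixteenth notes: quarter = 4; sixteenth = 1; eighth = 2.
Total: 4 + 1 + 2 = 7 sixteenth notes.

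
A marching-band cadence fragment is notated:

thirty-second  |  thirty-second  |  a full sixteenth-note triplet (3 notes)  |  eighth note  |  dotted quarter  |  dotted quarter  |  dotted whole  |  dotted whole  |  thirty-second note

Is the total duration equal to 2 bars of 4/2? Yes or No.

No

One bar of 4/2 = 64 thirty-second notes, so 2 bars = 128.
Express everything in thirty-second notes: thirty-second = 1; thirty-second = 1; a full sixteenth-note triplet (3 notes) (three triplet sixteenths span one eighth) = 4; eighth note = 4; dotted quarter = 12; dotted quarter = 12; dotted whole = 48; dotted whole = 48; thirty-second note = 1.
Sum: 1 + 1 + 4 + 4 + 12 + 12 + 48 + 48 + 1 = 131.
131 exceeds 128, so the answer is No.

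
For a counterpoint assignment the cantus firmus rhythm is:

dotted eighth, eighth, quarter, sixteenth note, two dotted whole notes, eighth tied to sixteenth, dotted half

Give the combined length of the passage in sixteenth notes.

Working in sixteenth notes: dotted eighth = 3; eighth = 2; quarter = 4; sixteenth note = 1; dotted whole note = 24; dotted whole note = 24; eighth tied to sixteenth (eighth + sixteenth) = 3; dotted half = 12.
Altogether 3 + 2 + 4 + 1 + 24 + 24 + 3 + 12 = 73 sixteenth notes.

73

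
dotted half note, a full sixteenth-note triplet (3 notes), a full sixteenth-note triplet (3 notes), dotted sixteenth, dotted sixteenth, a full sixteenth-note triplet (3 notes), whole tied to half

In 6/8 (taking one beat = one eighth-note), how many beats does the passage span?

22.5

One eighth-note beat = 4 thirty-second notes.
Each duration in thirty-second notes: dotted half note = 24; a full sixteenth-note triplet (3 notes) (three triplet sixteenths span one eighth) = 4; a full sixteenth-note triplet (3 notes) (three triplet sixteenths span one eighth) = 4; dotted sixteenth = 3; dotted sixteenth = 3; a full sixteenth-note triplet (3 notes) (three triplet sixteenths span one eighth) = 4; whole tied to half (whole + half) = 48.
Sum: 24 + 4 + 4 + 3 + 3 + 4 + 48 = 90.
90 ÷ 4 = 22.5 beats.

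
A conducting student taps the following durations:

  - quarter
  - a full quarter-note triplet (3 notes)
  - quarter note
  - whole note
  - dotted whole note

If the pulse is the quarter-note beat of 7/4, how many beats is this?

14

One quarter-note beat = 2 eighth notes.
Each duration in eighth notes: quarter = 2; a full quarter-note triplet (3 notes) (three triplet quarters span one half) = 4; quarter note = 2; whole note = 8; dotted whole note = 12.
Altogether 2 + 4 + 2 + 8 + 12 = 28.
28 ÷ 2 = 14 beats.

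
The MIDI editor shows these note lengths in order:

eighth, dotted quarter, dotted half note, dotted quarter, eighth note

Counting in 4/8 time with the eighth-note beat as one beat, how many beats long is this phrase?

One eighth-note beat = 2 sixteenth notes.
Working in sixteenth notes: eighth = 2; dotted quarter = 6; dotted half note = 12; dotted quarter = 6; eighth note = 2.
Sum: 2 + 6 + 12 + 6 + 2 = 28.
28 ÷ 2 = 14 beats.

14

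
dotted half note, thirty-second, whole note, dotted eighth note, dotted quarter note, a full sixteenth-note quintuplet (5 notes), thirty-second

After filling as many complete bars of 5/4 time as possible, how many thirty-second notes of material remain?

4

One bar of 5/4 = 40 thirty-second notes.
Express everything in thirty-second notes: dotted half note = 24; thirty-second = 1; whole note = 32; dotted eighth note = 6; dotted quarter note = 12; a full sixteenth-note quintuplet (5 notes) (five quintuplet sixteenths span one quarter) = 8; thirty-second = 1.
Adding: 24 + 1 + 32 + 6 + 12 + 8 + 1 = 84.
84 ÷ 40 = 2 complete bars with 4 thirty-second notes remaining.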